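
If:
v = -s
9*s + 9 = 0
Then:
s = -1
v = 1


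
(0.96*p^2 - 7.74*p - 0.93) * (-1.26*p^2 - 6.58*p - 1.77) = -1.2096*p^4 + 3.4356*p^3 + 50.4018*p^2 + 19.8192*p + 1.6461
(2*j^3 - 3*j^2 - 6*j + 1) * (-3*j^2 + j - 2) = -6*j^5 + 11*j^4 + 11*j^3 - 3*j^2 + 13*j - 2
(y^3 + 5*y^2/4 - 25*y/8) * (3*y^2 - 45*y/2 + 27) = 3*y^5 - 75*y^4/4 - 21*y^3/2 + 1665*y^2/16 - 675*y/8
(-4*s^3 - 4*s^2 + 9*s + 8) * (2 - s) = 4*s^4 - 4*s^3 - 17*s^2 + 10*s + 16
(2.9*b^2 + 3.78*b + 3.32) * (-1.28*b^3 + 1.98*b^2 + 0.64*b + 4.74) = -3.712*b^5 + 0.9036*b^4 + 5.0908*b^3 + 22.7388*b^2 + 20.042*b + 15.7368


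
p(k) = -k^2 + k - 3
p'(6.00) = -11.00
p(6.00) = -33.00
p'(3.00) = -5.00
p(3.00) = -9.00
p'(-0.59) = 2.18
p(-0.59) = -3.94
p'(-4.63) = 10.26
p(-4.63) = -29.07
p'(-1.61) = 4.22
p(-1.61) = -7.20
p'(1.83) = -2.66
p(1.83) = -4.52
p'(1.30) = -1.60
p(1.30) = -3.39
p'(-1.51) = 4.02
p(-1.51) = -6.79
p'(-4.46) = 9.92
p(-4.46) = -27.35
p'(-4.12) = 9.24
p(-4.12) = -24.09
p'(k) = 1 - 2*k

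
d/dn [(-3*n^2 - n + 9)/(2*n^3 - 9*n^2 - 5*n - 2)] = (6*n^4 + 4*n^3 - 48*n^2 + 174*n + 47)/(4*n^6 - 36*n^5 + 61*n^4 + 82*n^3 + 61*n^2 + 20*n + 4)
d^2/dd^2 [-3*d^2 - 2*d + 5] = -6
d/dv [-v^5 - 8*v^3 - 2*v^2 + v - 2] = -5*v^4 - 24*v^2 - 4*v + 1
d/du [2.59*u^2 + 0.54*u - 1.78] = 5.18*u + 0.54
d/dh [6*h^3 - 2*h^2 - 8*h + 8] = 18*h^2 - 4*h - 8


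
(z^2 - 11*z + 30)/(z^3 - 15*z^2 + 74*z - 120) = 1/(z - 4)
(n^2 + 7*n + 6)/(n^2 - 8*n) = (n^2 + 7*n + 6)/(n*(n - 8))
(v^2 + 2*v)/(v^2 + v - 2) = v/(v - 1)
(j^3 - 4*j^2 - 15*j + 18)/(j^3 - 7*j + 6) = (j - 6)/(j - 2)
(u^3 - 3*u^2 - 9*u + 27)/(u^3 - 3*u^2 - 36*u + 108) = (u^2 - 9)/(u^2 - 36)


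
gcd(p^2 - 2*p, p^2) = p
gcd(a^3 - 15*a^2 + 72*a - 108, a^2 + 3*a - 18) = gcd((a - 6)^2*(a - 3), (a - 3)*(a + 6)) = a - 3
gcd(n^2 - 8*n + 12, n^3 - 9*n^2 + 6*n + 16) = n - 2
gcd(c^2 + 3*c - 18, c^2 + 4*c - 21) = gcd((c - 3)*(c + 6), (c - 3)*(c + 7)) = c - 3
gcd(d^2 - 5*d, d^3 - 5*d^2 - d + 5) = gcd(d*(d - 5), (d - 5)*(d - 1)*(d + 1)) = d - 5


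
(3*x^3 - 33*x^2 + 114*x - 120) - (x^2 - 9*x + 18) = 3*x^3 - 34*x^2 + 123*x - 138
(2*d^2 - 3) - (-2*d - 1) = 2*d^2 + 2*d - 2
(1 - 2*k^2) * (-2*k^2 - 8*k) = 4*k^4 + 16*k^3 - 2*k^2 - 8*k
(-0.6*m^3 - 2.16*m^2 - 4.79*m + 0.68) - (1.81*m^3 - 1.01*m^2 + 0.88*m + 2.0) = -2.41*m^3 - 1.15*m^2 - 5.67*m - 1.32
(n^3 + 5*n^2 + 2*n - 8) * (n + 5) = n^4 + 10*n^3 + 27*n^2 + 2*n - 40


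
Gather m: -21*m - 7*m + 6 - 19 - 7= -28*m - 20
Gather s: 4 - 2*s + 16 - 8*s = 20 - 10*s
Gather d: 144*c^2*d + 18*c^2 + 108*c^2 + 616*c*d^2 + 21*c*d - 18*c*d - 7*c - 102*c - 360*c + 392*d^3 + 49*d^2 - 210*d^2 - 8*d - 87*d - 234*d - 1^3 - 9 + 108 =126*c^2 - 469*c + 392*d^3 + d^2*(616*c - 161) + d*(144*c^2 + 3*c - 329) + 98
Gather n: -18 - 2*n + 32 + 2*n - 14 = 0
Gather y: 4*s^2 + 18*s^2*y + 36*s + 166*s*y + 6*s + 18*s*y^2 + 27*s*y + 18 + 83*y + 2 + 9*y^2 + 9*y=4*s^2 + 42*s + y^2*(18*s + 9) + y*(18*s^2 + 193*s + 92) + 20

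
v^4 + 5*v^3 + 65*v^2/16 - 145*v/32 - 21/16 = (v - 3/4)*(v + 1/4)*(v + 2)*(v + 7/2)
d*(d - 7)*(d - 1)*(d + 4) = d^4 - 4*d^3 - 25*d^2 + 28*d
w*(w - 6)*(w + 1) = w^3 - 5*w^2 - 6*w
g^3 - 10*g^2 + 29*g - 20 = (g - 5)*(g - 4)*(g - 1)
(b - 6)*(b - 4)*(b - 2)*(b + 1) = b^4 - 11*b^3 + 32*b^2 - 4*b - 48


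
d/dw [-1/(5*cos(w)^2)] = -2*sin(w)/(5*cos(w)^3)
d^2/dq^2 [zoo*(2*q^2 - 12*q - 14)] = zoo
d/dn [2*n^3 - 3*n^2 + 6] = 6*n*(n - 1)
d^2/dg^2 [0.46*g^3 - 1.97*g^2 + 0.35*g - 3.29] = 2.76*g - 3.94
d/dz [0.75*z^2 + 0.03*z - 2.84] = 1.5*z + 0.03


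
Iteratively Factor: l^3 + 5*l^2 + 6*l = (l)*(l^2 + 5*l + 6) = l*(l + 3)*(l + 2)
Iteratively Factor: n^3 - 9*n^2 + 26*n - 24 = (n - 2)*(n^2 - 7*n + 12) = (n - 3)*(n - 2)*(n - 4)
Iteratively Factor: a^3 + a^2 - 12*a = (a + 4)*(a^2 - 3*a) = a*(a + 4)*(a - 3)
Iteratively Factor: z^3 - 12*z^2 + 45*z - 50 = (z - 2)*(z^2 - 10*z + 25) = (z - 5)*(z - 2)*(z - 5)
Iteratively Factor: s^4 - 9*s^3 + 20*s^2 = (s - 4)*(s^3 - 5*s^2) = s*(s - 4)*(s^2 - 5*s) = s^2*(s - 4)*(s - 5)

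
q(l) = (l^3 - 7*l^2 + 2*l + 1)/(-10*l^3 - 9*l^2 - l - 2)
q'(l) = (3*l^2 - 14*l + 2)/(-10*l^3 - 9*l^2 - l - 2) + (30*l^2 + 18*l + 1)*(l^3 - 7*l^2 + 2*l + 1)/(-10*l^3 - 9*l^2 - l - 2)^2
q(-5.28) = -0.29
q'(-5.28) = -0.04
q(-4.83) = -0.31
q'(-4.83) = -0.05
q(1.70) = 0.14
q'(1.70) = -0.04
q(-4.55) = -0.33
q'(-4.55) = -0.06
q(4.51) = 0.04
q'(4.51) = -0.02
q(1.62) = 0.14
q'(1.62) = -0.04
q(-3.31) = -0.45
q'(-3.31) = -0.15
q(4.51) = 0.04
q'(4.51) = -0.02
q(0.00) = -0.50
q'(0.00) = -0.75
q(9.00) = -0.02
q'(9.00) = -0.00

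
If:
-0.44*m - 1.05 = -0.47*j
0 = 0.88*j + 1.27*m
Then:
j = 1.36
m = -0.94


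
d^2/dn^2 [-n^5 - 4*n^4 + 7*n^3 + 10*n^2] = -20*n^3 - 48*n^2 + 42*n + 20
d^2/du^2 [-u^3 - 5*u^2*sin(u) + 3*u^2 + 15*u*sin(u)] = 5*u^2*sin(u) - 15*u*sin(u) - 20*u*cos(u) - 6*u - 10*sin(u) + 30*cos(u) + 6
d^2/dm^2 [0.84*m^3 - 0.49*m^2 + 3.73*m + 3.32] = 5.04*m - 0.98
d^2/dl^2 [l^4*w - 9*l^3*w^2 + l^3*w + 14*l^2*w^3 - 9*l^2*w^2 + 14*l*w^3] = 2*w*(6*l^2 - 27*l*w + 3*l + 14*w^2 - 9*w)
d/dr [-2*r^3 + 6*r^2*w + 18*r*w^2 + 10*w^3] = -6*r^2 + 12*r*w + 18*w^2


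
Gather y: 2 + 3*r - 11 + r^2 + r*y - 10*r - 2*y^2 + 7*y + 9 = r^2 - 7*r - 2*y^2 + y*(r + 7)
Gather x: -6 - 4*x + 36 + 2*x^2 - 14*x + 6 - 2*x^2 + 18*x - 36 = 0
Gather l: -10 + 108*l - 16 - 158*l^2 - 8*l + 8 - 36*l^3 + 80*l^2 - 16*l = -36*l^3 - 78*l^2 + 84*l - 18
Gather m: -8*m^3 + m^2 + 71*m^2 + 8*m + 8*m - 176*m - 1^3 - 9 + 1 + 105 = -8*m^3 + 72*m^2 - 160*m + 96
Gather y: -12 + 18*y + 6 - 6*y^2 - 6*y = -6*y^2 + 12*y - 6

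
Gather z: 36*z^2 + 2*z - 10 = 36*z^2 + 2*z - 10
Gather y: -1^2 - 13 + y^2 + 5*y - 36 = y^2 + 5*y - 50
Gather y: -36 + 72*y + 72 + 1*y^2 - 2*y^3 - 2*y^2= -2*y^3 - y^2 + 72*y + 36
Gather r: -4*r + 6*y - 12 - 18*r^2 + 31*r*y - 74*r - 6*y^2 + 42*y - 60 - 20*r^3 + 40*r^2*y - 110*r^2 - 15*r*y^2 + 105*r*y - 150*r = -20*r^3 + r^2*(40*y - 128) + r*(-15*y^2 + 136*y - 228) - 6*y^2 + 48*y - 72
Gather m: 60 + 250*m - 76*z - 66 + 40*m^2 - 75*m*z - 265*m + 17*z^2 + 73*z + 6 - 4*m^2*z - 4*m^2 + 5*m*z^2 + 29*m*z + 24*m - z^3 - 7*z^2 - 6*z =m^2*(36 - 4*z) + m*(5*z^2 - 46*z + 9) - z^3 + 10*z^2 - 9*z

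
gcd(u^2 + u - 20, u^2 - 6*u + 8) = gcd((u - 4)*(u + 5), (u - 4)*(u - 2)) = u - 4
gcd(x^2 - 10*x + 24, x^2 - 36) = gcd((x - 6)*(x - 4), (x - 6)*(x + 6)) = x - 6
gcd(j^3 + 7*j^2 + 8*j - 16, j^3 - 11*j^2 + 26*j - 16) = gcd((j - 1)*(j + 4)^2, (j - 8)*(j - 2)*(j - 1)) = j - 1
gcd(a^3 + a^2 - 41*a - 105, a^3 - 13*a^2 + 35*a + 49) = a - 7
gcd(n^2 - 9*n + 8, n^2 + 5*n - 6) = n - 1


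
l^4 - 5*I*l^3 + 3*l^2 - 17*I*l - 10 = (l - 5*I)*(l - I)^2*(l + 2*I)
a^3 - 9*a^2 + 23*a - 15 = (a - 5)*(a - 3)*(a - 1)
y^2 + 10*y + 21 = (y + 3)*(y + 7)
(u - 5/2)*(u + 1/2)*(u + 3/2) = u^3 - u^2/2 - 17*u/4 - 15/8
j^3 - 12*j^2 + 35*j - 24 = (j - 8)*(j - 3)*(j - 1)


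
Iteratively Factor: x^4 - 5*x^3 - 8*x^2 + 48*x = (x)*(x^3 - 5*x^2 - 8*x + 48) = x*(x - 4)*(x^2 - x - 12) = x*(x - 4)^2*(x + 3)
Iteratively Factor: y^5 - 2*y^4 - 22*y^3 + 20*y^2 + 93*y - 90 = (y - 5)*(y^4 + 3*y^3 - 7*y^2 - 15*y + 18) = (y - 5)*(y + 3)*(y^3 - 7*y + 6) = (y - 5)*(y - 1)*(y + 3)*(y^2 + y - 6) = (y - 5)*(y - 2)*(y - 1)*(y + 3)*(y + 3)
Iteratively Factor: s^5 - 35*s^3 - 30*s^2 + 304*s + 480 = (s + 3)*(s^4 - 3*s^3 - 26*s^2 + 48*s + 160) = (s - 4)*(s + 3)*(s^3 + s^2 - 22*s - 40) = (s - 5)*(s - 4)*(s + 3)*(s^2 + 6*s + 8) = (s - 5)*(s - 4)*(s + 2)*(s + 3)*(s + 4)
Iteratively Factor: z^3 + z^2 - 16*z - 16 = (z + 1)*(z^2 - 16) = (z - 4)*(z + 1)*(z + 4)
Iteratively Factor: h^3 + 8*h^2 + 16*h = (h + 4)*(h^2 + 4*h) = (h + 4)^2*(h)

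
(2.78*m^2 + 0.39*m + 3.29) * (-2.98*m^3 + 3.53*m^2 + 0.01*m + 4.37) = -8.2844*m^5 + 8.6512*m^4 - 8.3997*m^3 + 23.7662*m^2 + 1.7372*m + 14.3773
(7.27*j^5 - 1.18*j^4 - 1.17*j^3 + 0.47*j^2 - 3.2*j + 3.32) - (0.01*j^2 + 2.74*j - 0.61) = 7.27*j^5 - 1.18*j^4 - 1.17*j^3 + 0.46*j^2 - 5.94*j + 3.93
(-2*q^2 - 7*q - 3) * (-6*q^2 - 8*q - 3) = 12*q^4 + 58*q^3 + 80*q^2 + 45*q + 9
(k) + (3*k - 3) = 4*k - 3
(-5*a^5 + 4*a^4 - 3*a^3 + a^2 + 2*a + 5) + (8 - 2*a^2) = -5*a^5 + 4*a^4 - 3*a^3 - a^2 + 2*a + 13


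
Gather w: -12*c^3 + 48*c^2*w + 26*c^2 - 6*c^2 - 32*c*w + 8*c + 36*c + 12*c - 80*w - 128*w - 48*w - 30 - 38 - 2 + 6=-12*c^3 + 20*c^2 + 56*c + w*(48*c^2 - 32*c - 256) - 64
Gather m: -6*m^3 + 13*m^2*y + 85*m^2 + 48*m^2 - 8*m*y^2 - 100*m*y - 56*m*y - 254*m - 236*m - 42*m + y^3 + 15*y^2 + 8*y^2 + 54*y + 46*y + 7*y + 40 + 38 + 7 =-6*m^3 + m^2*(13*y + 133) + m*(-8*y^2 - 156*y - 532) + y^3 + 23*y^2 + 107*y + 85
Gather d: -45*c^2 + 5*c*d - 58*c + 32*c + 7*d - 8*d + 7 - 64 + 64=-45*c^2 - 26*c + d*(5*c - 1) + 7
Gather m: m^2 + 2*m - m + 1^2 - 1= m^2 + m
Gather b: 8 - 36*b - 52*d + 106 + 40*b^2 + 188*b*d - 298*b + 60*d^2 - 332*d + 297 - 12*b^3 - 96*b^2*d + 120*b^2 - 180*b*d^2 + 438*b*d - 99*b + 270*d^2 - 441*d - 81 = -12*b^3 + b^2*(160 - 96*d) + b*(-180*d^2 + 626*d - 433) + 330*d^2 - 825*d + 330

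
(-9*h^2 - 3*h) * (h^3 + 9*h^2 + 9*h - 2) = -9*h^5 - 84*h^4 - 108*h^3 - 9*h^2 + 6*h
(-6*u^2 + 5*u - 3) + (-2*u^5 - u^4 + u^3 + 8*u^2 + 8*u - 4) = -2*u^5 - u^4 + u^3 + 2*u^2 + 13*u - 7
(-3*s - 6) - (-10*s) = 7*s - 6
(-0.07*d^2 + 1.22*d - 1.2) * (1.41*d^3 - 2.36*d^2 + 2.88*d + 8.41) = -0.0987*d^5 + 1.8854*d^4 - 4.7728*d^3 + 5.7569*d^2 + 6.8042*d - 10.092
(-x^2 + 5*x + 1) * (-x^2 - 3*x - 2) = x^4 - 2*x^3 - 14*x^2 - 13*x - 2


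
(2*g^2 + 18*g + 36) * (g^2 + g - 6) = 2*g^4 + 20*g^3 + 42*g^2 - 72*g - 216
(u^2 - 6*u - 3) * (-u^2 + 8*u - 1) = -u^4 + 14*u^3 - 46*u^2 - 18*u + 3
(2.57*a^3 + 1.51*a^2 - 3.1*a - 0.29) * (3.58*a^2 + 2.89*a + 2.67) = 9.2006*a^5 + 12.8331*a^4 + 0.127799999999999*a^3 - 5.9655*a^2 - 9.1151*a - 0.7743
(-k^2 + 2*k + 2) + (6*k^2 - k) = 5*k^2 + k + 2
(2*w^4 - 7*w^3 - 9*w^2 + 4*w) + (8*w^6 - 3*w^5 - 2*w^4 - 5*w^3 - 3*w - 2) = 8*w^6 - 3*w^5 - 12*w^3 - 9*w^2 + w - 2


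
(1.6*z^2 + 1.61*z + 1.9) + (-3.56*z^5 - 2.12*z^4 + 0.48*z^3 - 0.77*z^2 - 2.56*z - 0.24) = -3.56*z^5 - 2.12*z^4 + 0.48*z^3 + 0.83*z^2 - 0.95*z + 1.66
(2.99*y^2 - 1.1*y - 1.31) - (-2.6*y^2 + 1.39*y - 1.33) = 5.59*y^2 - 2.49*y + 0.02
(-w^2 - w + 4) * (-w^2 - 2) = w^4 + w^3 - 2*w^2 + 2*w - 8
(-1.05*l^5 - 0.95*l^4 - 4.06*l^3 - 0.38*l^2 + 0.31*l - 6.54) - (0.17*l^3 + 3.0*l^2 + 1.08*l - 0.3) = -1.05*l^5 - 0.95*l^4 - 4.23*l^3 - 3.38*l^2 - 0.77*l - 6.24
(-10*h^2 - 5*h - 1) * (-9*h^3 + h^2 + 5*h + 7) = 90*h^5 + 35*h^4 - 46*h^3 - 96*h^2 - 40*h - 7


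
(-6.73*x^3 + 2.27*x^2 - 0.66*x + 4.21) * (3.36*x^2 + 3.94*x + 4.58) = -22.6128*x^5 - 18.889*x^4 - 24.0972*x^3 + 21.9418*x^2 + 13.5646*x + 19.2818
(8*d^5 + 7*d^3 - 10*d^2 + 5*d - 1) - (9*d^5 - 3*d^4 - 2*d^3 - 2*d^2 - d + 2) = -d^5 + 3*d^4 + 9*d^3 - 8*d^2 + 6*d - 3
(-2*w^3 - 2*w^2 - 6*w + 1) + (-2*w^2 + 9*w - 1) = -2*w^3 - 4*w^2 + 3*w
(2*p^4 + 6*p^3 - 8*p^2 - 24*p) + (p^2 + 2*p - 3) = 2*p^4 + 6*p^3 - 7*p^2 - 22*p - 3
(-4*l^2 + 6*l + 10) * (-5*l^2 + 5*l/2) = 20*l^4 - 40*l^3 - 35*l^2 + 25*l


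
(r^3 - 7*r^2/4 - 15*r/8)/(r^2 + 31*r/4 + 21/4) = r*(2*r - 5)/(2*(r + 7))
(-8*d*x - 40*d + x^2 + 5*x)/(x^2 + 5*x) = (-8*d + x)/x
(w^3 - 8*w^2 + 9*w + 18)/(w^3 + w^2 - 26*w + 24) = (w^3 - 8*w^2 + 9*w + 18)/(w^3 + w^2 - 26*w + 24)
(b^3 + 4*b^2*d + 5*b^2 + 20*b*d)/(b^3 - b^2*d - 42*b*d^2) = (b^2 + 4*b*d + 5*b + 20*d)/(b^2 - b*d - 42*d^2)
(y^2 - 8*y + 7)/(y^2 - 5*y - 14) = (y - 1)/(y + 2)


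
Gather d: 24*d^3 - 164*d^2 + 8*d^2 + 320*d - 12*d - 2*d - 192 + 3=24*d^3 - 156*d^2 + 306*d - 189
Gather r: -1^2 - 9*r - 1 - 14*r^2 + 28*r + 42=-14*r^2 + 19*r + 40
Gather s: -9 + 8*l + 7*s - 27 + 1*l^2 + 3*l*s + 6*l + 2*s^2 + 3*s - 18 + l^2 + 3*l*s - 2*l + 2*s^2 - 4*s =2*l^2 + 12*l + 4*s^2 + s*(6*l + 6) - 54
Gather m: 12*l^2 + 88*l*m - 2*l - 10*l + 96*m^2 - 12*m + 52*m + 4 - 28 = 12*l^2 - 12*l + 96*m^2 + m*(88*l + 40) - 24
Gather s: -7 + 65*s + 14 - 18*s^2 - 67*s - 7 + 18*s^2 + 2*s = 0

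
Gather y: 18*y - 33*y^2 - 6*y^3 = -6*y^3 - 33*y^2 + 18*y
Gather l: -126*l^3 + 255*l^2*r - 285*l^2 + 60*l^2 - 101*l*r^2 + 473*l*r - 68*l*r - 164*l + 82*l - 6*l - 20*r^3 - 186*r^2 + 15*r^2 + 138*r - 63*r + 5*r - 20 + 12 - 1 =-126*l^3 + l^2*(255*r - 225) + l*(-101*r^2 + 405*r - 88) - 20*r^3 - 171*r^2 + 80*r - 9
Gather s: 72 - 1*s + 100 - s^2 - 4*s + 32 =-s^2 - 5*s + 204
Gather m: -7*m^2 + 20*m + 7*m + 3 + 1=-7*m^2 + 27*m + 4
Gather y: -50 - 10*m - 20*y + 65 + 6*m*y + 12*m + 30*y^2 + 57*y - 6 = 2*m + 30*y^2 + y*(6*m + 37) + 9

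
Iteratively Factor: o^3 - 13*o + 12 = (o - 1)*(o^2 + o - 12) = (o - 1)*(o + 4)*(o - 3)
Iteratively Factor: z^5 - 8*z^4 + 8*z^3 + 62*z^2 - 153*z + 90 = (z + 3)*(z^4 - 11*z^3 + 41*z^2 - 61*z + 30) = (z - 5)*(z + 3)*(z^3 - 6*z^2 + 11*z - 6) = (z - 5)*(z - 1)*(z + 3)*(z^2 - 5*z + 6) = (z - 5)*(z - 3)*(z - 1)*(z + 3)*(z - 2)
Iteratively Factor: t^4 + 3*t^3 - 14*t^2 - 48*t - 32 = (t - 4)*(t^3 + 7*t^2 + 14*t + 8) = (t - 4)*(t + 4)*(t^2 + 3*t + 2) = (t - 4)*(t + 2)*(t + 4)*(t + 1)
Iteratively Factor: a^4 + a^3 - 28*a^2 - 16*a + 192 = (a + 4)*(a^3 - 3*a^2 - 16*a + 48) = (a - 3)*(a + 4)*(a^2 - 16) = (a - 4)*(a - 3)*(a + 4)*(a + 4)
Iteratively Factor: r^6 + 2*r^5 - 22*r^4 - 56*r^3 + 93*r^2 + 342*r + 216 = (r + 1)*(r^5 + r^4 - 23*r^3 - 33*r^2 + 126*r + 216) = (r + 1)*(r + 2)*(r^4 - r^3 - 21*r^2 + 9*r + 108) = (r + 1)*(r + 2)*(r + 3)*(r^3 - 4*r^2 - 9*r + 36) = (r + 1)*(r + 2)*(r + 3)^2*(r^2 - 7*r + 12) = (r - 3)*(r + 1)*(r + 2)*(r + 3)^2*(r - 4)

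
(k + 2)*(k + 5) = k^2 + 7*k + 10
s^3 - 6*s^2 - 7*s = s*(s - 7)*(s + 1)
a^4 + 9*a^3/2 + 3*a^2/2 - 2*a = a*(a - 1/2)*(a + 1)*(a + 4)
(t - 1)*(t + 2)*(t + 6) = t^3 + 7*t^2 + 4*t - 12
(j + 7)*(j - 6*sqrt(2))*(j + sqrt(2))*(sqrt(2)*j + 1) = sqrt(2)*j^4 - 9*j^3 + 7*sqrt(2)*j^3 - 63*j^2 - 17*sqrt(2)*j^2 - 119*sqrt(2)*j - 12*j - 84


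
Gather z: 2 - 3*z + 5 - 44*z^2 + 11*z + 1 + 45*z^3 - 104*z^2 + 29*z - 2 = 45*z^3 - 148*z^2 + 37*z + 6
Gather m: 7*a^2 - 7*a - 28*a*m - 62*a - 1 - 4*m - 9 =7*a^2 - 69*a + m*(-28*a - 4) - 10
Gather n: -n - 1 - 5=-n - 6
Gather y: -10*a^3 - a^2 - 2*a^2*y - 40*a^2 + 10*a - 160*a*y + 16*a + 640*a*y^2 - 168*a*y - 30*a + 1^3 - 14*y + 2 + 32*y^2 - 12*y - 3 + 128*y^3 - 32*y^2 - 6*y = -10*a^3 - 41*a^2 + 640*a*y^2 - 4*a + 128*y^3 + y*(-2*a^2 - 328*a - 32)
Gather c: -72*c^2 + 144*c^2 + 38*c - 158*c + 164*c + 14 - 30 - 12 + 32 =72*c^2 + 44*c + 4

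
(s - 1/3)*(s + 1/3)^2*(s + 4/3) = s^4 + 5*s^3/3 + s^2/3 - 5*s/27 - 4/81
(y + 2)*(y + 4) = y^2 + 6*y + 8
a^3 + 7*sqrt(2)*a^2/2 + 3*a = a*(a + sqrt(2)/2)*(a + 3*sqrt(2))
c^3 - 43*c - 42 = (c - 7)*(c + 1)*(c + 6)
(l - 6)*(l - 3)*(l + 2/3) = l^3 - 25*l^2/3 + 12*l + 12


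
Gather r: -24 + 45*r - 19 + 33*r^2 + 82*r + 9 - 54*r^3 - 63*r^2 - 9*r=-54*r^3 - 30*r^2 + 118*r - 34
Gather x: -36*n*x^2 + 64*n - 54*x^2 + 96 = 64*n + x^2*(-36*n - 54) + 96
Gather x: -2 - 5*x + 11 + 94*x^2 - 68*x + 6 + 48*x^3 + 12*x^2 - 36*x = 48*x^3 + 106*x^2 - 109*x + 15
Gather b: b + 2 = b + 2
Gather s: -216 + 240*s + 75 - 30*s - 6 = 210*s - 147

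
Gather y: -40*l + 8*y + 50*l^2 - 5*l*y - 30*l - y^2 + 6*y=50*l^2 - 70*l - y^2 + y*(14 - 5*l)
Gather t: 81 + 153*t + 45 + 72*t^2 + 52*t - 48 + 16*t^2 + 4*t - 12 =88*t^2 + 209*t + 66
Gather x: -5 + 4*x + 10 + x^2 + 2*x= x^2 + 6*x + 5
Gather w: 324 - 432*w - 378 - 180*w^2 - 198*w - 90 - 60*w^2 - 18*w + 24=-240*w^2 - 648*w - 120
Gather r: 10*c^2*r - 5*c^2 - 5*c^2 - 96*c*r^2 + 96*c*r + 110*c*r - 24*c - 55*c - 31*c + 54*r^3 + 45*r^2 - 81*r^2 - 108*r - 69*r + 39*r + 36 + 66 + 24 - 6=-10*c^2 - 110*c + 54*r^3 + r^2*(-96*c - 36) + r*(10*c^2 + 206*c - 138) + 120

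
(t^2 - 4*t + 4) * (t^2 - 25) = t^4 - 4*t^3 - 21*t^2 + 100*t - 100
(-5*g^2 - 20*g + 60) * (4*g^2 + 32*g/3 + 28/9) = -20*g^4 - 400*g^3/3 + 100*g^2/9 + 5200*g/9 + 560/3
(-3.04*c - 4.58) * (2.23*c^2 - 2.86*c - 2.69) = -6.7792*c^3 - 1.519*c^2 + 21.2764*c + 12.3202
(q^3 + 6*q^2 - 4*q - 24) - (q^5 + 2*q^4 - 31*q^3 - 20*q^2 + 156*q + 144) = -q^5 - 2*q^4 + 32*q^3 + 26*q^2 - 160*q - 168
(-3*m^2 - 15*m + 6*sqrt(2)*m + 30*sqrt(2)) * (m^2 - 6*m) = -3*m^4 + 3*m^3 + 6*sqrt(2)*m^3 - 6*sqrt(2)*m^2 + 90*m^2 - 180*sqrt(2)*m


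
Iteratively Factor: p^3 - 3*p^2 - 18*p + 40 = (p - 5)*(p^2 + 2*p - 8) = (p - 5)*(p - 2)*(p + 4)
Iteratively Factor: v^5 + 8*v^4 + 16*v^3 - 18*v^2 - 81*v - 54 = (v + 3)*(v^4 + 5*v^3 + v^2 - 21*v - 18) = (v + 3)^2*(v^3 + 2*v^2 - 5*v - 6) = (v - 2)*(v + 3)^2*(v^2 + 4*v + 3) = (v - 2)*(v + 1)*(v + 3)^2*(v + 3)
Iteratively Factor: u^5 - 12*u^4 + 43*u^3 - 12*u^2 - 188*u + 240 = (u - 4)*(u^4 - 8*u^3 + 11*u^2 + 32*u - 60) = (u - 4)*(u - 2)*(u^3 - 6*u^2 - u + 30) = (u - 4)*(u - 3)*(u - 2)*(u^2 - 3*u - 10) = (u - 4)*(u - 3)*(u - 2)*(u + 2)*(u - 5)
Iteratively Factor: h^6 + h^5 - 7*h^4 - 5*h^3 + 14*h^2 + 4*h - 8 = (h + 1)*(h^5 - 7*h^3 + 2*h^2 + 12*h - 8) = (h + 1)*(h + 2)*(h^4 - 2*h^3 - 3*h^2 + 8*h - 4) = (h - 2)*(h + 1)*(h + 2)*(h^3 - 3*h + 2) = (h - 2)*(h - 1)*(h + 1)*(h + 2)*(h^2 + h - 2) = (h - 2)*(h - 1)*(h + 1)*(h + 2)^2*(h - 1)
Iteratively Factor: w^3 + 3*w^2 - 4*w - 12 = (w - 2)*(w^2 + 5*w + 6) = (w - 2)*(w + 3)*(w + 2)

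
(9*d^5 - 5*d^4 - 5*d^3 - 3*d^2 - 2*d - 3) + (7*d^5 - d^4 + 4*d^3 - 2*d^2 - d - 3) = 16*d^5 - 6*d^4 - d^3 - 5*d^2 - 3*d - 6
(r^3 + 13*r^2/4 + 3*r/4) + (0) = r^3 + 13*r^2/4 + 3*r/4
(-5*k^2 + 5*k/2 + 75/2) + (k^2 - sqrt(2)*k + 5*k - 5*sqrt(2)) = -4*k^2 - sqrt(2)*k + 15*k/2 - 5*sqrt(2) + 75/2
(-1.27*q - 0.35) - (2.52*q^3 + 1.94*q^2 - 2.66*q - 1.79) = -2.52*q^3 - 1.94*q^2 + 1.39*q + 1.44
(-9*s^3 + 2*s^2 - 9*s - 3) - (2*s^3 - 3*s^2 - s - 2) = -11*s^3 + 5*s^2 - 8*s - 1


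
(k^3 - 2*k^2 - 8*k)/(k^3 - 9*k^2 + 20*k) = (k + 2)/(k - 5)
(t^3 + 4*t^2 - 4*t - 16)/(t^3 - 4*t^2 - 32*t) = (t^2 - 4)/(t*(t - 8))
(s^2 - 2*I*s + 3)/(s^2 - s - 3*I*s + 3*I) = (s + I)/(s - 1)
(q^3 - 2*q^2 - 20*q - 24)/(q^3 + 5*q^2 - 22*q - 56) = (q^2 - 4*q - 12)/(q^2 + 3*q - 28)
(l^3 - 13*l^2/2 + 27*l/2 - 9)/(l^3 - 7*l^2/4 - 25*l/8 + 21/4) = 4*(l - 3)/(4*l + 7)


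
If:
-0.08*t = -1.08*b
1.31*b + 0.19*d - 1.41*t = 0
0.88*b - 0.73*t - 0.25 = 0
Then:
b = -0.03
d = -2.60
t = -0.38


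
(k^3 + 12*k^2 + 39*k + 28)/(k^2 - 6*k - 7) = (k^2 + 11*k + 28)/(k - 7)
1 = 1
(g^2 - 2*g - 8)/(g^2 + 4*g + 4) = (g - 4)/(g + 2)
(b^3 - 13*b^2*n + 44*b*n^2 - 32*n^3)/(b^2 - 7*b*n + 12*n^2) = (b^2 - 9*b*n + 8*n^2)/(b - 3*n)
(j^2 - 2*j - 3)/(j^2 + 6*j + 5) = (j - 3)/(j + 5)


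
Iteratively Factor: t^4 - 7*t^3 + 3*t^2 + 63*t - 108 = (t + 3)*(t^3 - 10*t^2 + 33*t - 36) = (t - 3)*(t + 3)*(t^2 - 7*t + 12) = (t - 4)*(t - 3)*(t + 3)*(t - 3)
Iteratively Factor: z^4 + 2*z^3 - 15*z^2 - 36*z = (z - 4)*(z^3 + 6*z^2 + 9*z) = (z - 4)*(z + 3)*(z^2 + 3*z) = (z - 4)*(z + 3)^2*(z)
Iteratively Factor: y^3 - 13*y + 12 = (y + 4)*(y^2 - 4*y + 3) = (y - 1)*(y + 4)*(y - 3)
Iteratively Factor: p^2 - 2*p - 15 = (p - 5)*(p + 3)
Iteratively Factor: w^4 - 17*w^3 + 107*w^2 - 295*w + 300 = (w - 5)*(w^3 - 12*w^2 + 47*w - 60) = (w - 5)*(w - 3)*(w^2 - 9*w + 20) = (w - 5)*(w - 4)*(w - 3)*(w - 5)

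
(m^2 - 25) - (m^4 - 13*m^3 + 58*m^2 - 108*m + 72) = -m^4 + 13*m^3 - 57*m^2 + 108*m - 97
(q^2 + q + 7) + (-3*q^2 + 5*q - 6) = -2*q^2 + 6*q + 1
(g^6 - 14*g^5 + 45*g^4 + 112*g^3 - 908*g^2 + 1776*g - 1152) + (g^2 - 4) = g^6 - 14*g^5 + 45*g^4 + 112*g^3 - 907*g^2 + 1776*g - 1156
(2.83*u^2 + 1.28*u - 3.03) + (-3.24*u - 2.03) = 2.83*u^2 - 1.96*u - 5.06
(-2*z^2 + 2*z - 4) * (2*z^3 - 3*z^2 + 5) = -4*z^5 + 10*z^4 - 14*z^3 + 2*z^2 + 10*z - 20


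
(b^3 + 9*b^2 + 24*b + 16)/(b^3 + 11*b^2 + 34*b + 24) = (b + 4)/(b + 6)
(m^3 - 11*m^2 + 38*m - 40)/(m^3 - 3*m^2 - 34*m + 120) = (m - 2)/(m + 6)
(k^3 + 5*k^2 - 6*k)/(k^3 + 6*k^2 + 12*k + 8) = k*(k^2 + 5*k - 6)/(k^3 + 6*k^2 + 12*k + 8)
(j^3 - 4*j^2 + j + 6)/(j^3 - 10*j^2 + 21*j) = (j^2 - j - 2)/(j*(j - 7))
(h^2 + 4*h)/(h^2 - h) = (h + 4)/(h - 1)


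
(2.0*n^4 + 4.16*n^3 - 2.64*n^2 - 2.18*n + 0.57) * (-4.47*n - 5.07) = -8.94*n^5 - 28.7352*n^4 - 9.2904*n^3 + 23.1294*n^2 + 8.5047*n - 2.8899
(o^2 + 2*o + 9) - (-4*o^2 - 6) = 5*o^2 + 2*o + 15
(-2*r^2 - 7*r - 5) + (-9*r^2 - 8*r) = -11*r^2 - 15*r - 5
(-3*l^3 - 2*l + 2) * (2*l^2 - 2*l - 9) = -6*l^5 + 6*l^4 + 23*l^3 + 8*l^2 + 14*l - 18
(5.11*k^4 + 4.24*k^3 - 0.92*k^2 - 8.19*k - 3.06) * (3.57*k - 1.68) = 18.2427*k^5 + 6.552*k^4 - 10.4076*k^3 - 27.6927*k^2 + 2.835*k + 5.1408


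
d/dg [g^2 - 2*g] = 2*g - 2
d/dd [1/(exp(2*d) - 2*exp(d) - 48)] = 2*(1 - exp(d))*exp(d)/(-exp(2*d) + 2*exp(d) + 48)^2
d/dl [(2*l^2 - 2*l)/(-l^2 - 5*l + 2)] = 4*(-3*l^2 + 2*l - 1)/(l^4 + 10*l^3 + 21*l^2 - 20*l + 4)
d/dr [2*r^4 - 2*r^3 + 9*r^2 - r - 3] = 8*r^3 - 6*r^2 + 18*r - 1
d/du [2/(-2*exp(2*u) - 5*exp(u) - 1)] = (8*exp(u) + 10)*exp(u)/(2*exp(2*u) + 5*exp(u) + 1)^2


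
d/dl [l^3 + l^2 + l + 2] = 3*l^2 + 2*l + 1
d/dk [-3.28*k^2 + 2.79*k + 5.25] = 2.79 - 6.56*k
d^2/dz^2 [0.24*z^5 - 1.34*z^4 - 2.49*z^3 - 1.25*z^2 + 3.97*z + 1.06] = 4.8*z^3 - 16.08*z^2 - 14.94*z - 2.5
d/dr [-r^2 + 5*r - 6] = 5 - 2*r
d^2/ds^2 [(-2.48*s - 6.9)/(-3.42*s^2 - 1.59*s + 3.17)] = ((2.48*s + 6.9)*(6.84*s + 1.59)*(13.68*s + 3.18) - (50.8896*s + 55.0824)*(3.42*s^2 + 1.59*s - 3.17))/(3.42*s^2 + 1.59*s - 3.17)^3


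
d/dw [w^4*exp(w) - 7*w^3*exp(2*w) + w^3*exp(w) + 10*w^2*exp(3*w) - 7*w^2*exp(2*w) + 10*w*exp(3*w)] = (w^4 - 14*w^3*exp(w) + 5*w^3 + 30*w^2*exp(2*w) - 35*w^2*exp(w) + 3*w^2 + 50*w*exp(2*w) - 14*w*exp(w) + 10*exp(2*w))*exp(w)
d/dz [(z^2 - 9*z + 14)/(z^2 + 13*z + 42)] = 2*(11*z^2 + 28*z - 280)/(z^4 + 26*z^3 + 253*z^2 + 1092*z + 1764)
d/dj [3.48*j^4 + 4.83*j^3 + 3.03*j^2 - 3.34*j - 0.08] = 13.92*j^3 + 14.49*j^2 + 6.06*j - 3.34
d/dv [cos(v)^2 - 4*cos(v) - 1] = 2*(2 - cos(v))*sin(v)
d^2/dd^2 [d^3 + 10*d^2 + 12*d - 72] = 6*d + 20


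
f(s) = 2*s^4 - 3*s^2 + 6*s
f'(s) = 8*s^3 - 6*s + 6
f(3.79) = 392.30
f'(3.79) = 418.78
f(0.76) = 3.49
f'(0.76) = 4.95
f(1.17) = 6.66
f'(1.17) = 11.79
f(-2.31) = 27.08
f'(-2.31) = -78.75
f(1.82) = 22.93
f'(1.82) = 43.31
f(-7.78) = 7099.11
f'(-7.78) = -3714.61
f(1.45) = 11.23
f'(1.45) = 21.69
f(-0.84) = -6.16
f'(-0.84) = 6.30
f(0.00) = 0.00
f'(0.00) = 6.00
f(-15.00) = 100485.00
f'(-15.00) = -26904.00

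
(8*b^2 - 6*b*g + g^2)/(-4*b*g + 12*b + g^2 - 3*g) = (-2*b + g)/(g - 3)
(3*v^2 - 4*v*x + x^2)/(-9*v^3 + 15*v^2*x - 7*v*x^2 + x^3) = 1/(-3*v + x)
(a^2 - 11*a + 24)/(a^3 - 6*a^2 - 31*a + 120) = 1/(a + 5)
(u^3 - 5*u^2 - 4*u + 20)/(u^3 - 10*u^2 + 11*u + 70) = (u - 2)/(u - 7)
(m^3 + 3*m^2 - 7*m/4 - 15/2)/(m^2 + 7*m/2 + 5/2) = (m^2 + m/2 - 3)/(m + 1)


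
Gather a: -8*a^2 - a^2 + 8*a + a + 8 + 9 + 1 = -9*a^2 + 9*a + 18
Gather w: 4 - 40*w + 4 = 8 - 40*w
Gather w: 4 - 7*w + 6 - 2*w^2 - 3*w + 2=-2*w^2 - 10*w + 12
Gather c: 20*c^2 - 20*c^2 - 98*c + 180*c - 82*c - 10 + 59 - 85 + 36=0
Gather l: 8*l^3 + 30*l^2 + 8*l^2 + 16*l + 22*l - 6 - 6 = 8*l^3 + 38*l^2 + 38*l - 12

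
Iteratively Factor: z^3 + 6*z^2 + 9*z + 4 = (z + 1)*(z^2 + 5*z + 4) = (z + 1)*(z + 4)*(z + 1)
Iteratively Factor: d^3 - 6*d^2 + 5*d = (d - 5)*(d^2 - d) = (d - 5)*(d - 1)*(d)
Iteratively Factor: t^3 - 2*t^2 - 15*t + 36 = (t - 3)*(t^2 + t - 12) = (t - 3)^2*(t + 4)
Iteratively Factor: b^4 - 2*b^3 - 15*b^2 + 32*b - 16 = (b - 4)*(b^3 + 2*b^2 - 7*b + 4) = (b - 4)*(b + 4)*(b^2 - 2*b + 1) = (b - 4)*(b - 1)*(b + 4)*(b - 1)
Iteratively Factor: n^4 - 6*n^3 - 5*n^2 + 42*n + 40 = (n + 1)*(n^3 - 7*n^2 + 2*n + 40) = (n + 1)*(n + 2)*(n^2 - 9*n + 20) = (n - 5)*(n + 1)*(n + 2)*(n - 4)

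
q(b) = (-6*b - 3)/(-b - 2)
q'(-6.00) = 0.56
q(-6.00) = 8.25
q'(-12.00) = 0.09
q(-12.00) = 6.90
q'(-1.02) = 9.37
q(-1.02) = -3.18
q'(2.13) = 0.53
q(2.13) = 3.82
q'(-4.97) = 1.02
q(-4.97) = 9.03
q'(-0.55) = 4.28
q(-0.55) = -0.21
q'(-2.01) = 90000.00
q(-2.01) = 906.00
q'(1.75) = 0.64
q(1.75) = 3.60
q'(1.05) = 0.97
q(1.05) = 3.05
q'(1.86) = 0.60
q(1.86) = 3.67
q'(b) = (-6*b - 3)/(-b - 2)^2 - 6/(-b - 2) = 9/(b + 2)^2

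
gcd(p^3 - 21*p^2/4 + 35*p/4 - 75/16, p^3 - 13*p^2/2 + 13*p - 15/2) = p - 5/2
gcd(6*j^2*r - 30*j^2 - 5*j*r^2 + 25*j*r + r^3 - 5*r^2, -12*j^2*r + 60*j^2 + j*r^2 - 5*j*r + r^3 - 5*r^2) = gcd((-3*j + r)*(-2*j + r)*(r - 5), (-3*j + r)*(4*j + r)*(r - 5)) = -3*j*r + 15*j + r^2 - 5*r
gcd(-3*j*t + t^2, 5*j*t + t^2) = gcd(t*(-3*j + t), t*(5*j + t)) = t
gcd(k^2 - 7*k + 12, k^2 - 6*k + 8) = k - 4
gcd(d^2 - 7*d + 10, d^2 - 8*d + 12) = d - 2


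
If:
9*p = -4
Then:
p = -4/9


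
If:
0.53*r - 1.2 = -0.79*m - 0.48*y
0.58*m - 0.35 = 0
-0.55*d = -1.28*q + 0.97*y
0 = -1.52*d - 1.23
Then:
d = -0.81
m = 0.60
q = 0.7578125*y - 0.347707648026316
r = 1.36467143786597 - 0.905660377358491*y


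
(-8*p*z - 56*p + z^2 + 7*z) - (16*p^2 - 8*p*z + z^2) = -16*p^2 - 56*p + 7*z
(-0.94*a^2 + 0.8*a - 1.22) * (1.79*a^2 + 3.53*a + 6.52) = -1.6826*a^4 - 1.8862*a^3 - 5.4886*a^2 + 0.909400000000001*a - 7.9544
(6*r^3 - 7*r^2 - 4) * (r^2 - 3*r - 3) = 6*r^5 - 25*r^4 + 3*r^3 + 17*r^2 + 12*r + 12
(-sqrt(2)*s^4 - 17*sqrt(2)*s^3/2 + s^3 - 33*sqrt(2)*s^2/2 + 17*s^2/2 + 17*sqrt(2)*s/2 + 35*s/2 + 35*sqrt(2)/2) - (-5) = -sqrt(2)*s^4 - 17*sqrt(2)*s^3/2 + s^3 - 33*sqrt(2)*s^2/2 + 17*s^2/2 + 17*sqrt(2)*s/2 + 35*s/2 + 5 + 35*sqrt(2)/2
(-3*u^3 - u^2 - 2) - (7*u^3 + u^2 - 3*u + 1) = -10*u^3 - 2*u^2 + 3*u - 3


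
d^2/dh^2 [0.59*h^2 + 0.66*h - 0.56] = 1.18000000000000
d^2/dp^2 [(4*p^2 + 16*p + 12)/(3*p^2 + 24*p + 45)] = -32/(3*p^3 + 45*p^2 + 225*p + 375)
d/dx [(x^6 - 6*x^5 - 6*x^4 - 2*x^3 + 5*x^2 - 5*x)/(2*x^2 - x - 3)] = (8*x^7 - 41*x^6 - 18*x^5 + 104*x^4 + 76*x^3 + 23*x^2 - 30*x + 15)/(4*x^4 - 4*x^3 - 11*x^2 + 6*x + 9)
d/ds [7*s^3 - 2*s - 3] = 21*s^2 - 2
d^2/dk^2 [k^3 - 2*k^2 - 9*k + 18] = 6*k - 4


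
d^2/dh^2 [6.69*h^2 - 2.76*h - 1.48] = 13.3800000000000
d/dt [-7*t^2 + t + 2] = 1 - 14*t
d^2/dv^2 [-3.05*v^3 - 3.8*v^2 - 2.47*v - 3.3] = -18.3*v - 7.6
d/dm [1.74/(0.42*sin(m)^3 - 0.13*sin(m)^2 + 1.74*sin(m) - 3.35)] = (-2.1924*sin(m)^2 + 0.4524*sin(m) - 3.0276)*cos(m)/(0.42*sin(m)^3 - 0.13*sin(m)^2 + 1.74*sin(m) - 3.35)^2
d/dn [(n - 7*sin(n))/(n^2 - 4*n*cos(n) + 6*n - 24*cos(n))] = ((1 - 7*cos(n))*(n^2 - 4*n*cos(n) + 6*n - 24*cos(n)) - 2*(n - 7*sin(n))*(2*n*sin(n) + n + 12*sin(n) - 2*cos(n) + 3))/((n + 6)^2*(n - 4*cos(n))^2)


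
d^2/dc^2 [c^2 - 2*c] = 2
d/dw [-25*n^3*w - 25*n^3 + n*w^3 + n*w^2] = n*(-25*n^2 + 3*w^2 + 2*w)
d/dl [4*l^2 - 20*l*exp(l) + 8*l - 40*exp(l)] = -20*l*exp(l) + 8*l - 60*exp(l) + 8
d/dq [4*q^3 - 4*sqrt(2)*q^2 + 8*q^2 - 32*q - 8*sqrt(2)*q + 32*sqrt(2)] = 12*q^2 - 8*sqrt(2)*q + 16*q - 32 - 8*sqrt(2)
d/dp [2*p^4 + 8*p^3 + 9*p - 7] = 8*p^3 + 24*p^2 + 9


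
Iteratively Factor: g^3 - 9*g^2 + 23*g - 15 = (g - 5)*(g^2 - 4*g + 3) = (g - 5)*(g - 3)*(g - 1)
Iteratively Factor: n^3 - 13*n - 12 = (n - 4)*(n^2 + 4*n + 3) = (n - 4)*(n + 3)*(n + 1)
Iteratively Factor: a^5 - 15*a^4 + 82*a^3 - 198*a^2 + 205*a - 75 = (a - 5)*(a^4 - 10*a^3 + 32*a^2 - 38*a + 15) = (a - 5)^2*(a^3 - 5*a^2 + 7*a - 3) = (a - 5)^2*(a - 3)*(a^2 - 2*a + 1) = (a - 5)^2*(a - 3)*(a - 1)*(a - 1)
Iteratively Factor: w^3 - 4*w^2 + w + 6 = (w - 3)*(w^2 - w - 2) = (w - 3)*(w - 2)*(w + 1)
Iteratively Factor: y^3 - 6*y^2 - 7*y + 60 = (y - 5)*(y^2 - y - 12) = (y - 5)*(y - 4)*(y + 3)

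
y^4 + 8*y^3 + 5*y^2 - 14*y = y*(y - 1)*(y + 2)*(y + 7)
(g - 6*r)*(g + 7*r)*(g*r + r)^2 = g^4*r^2 + g^3*r^3 + 2*g^3*r^2 - 42*g^2*r^4 + 2*g^2*r^3 + g^2*r^2 - 84*g*r^4 + g*r^3 - 42*r^4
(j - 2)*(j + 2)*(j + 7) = j^3 + 7*j^2 - 4*j - 28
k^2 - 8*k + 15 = (k - 5)*(k - 3)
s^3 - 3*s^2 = s^2*(s - 3)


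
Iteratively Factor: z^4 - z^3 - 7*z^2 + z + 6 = (z + 2)*(z^3 - 3*z^2 - z + 3) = (z - 1)*(z + 2)*(z^2 - 2*z - 3) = (z - 1)*(z + 1)*(z + 2)*(z - 3)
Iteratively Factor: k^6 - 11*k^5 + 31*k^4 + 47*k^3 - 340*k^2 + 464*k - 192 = (k + 3)*(k^5 - 14*k^4 + 73*k^3 - 172*k^2 + 176*k - 64) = (k - 1)*(k + 3)*(k^4 - 13*k^3 + 60*k^2 - 112*k + 64) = (k - 4)*(k - 1)*(k + 3)*(k^3 - 9*k^2 + 24*k - 16) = (k - 4)^2*(k - 1)*(k + 3)*(k^2 - 5*k + 4) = (k - 4)^3*(k - 1)*(k + 3)*(k - 1)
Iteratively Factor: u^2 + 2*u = (u)*(u + 2)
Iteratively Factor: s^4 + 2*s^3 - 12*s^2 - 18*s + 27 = (s + 3)*(s^3 - s^2 - 9*s + 9) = (s - 1)*(s + 3)*(s^2 - 9) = (s - 1)*(s + 3)^2*(s - 3)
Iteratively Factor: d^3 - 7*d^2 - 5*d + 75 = (d - 5)*(d^2 - 2*d - 15) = (d - 5)^2*(d + 3)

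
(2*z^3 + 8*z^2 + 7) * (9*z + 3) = 18*z^4 + 78*z^3 + 24*z^2 + 63*z + 21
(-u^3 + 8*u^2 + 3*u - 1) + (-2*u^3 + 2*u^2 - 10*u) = -3*u^3 + 10*u^2 - 7*u - 1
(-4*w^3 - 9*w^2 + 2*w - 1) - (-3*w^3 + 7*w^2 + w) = -w^3 - 16*w^2 + w - 1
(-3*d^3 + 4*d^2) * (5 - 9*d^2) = 27*d^5 - 36*d^4 - 15*d^3 + 20*d^2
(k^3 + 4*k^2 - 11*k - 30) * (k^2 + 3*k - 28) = k^5 + 7*k^4 - 27*k^3 - 175*k^2 + 218*k + 840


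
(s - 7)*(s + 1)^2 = s^3 - 5*s^2 - 13*s - 7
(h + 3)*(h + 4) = h^2 + 7*h + 12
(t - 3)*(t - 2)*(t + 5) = t^3 - 19*t + 30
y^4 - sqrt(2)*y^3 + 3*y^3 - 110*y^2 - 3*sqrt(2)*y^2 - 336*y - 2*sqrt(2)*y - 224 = (y + 1)*(y + 2)*(y - 8*sqrt(2))*(y + 7*sqrt(2))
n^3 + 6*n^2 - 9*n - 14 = (n - 2)*(n + 1)*(n + 7)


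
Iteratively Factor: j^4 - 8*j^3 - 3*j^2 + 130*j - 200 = (j + 4)*(j^3 - 12*j^2 + 45*j - 50) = (j - 5)*(j + 4)*(j^2 - 7*j + 10) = (j - 5)^2*(j + 4)*(j - 2)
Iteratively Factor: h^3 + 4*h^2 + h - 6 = (h + 2)*(h^2 + 2*h - 3) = (h + 2)*(h + 3)*(h - 1)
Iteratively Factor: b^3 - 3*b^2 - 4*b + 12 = (b - 2)*(b^2 - b - 6) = (b - 2)*(b + 2)*(b - 3)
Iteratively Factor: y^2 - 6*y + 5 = (y - 5)*(y - 1)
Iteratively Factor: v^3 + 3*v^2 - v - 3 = (v + 3)*(v^2 - 1) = (v - 1)*(v + 3)*(v + 1)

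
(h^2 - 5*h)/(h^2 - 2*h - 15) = h/(h + 3)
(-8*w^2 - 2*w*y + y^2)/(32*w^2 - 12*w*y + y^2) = (2*w + y)/(-8*w + y)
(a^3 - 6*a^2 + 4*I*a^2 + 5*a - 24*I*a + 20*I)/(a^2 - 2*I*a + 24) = (a^2 - 6*a + 5)/(a - 6*I)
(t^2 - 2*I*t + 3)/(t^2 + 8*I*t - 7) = (t - 3*I)/(t + 7*I)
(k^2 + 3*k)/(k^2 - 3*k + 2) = k*(k + 3)/(k^2 - 3*k + 2)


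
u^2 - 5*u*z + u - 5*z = (u + 1)*(u - 5*z)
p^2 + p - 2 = (p - 1)*(p + 2)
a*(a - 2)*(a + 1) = a^3 - a^2 - 2*a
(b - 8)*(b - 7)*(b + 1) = b^3 - 14*b^2 + 41*b + 56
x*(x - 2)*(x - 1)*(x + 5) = x^4 + 2*x^3 - 13*x^2 + 10*x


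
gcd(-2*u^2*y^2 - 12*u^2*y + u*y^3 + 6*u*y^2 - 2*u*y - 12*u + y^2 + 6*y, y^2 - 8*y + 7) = 1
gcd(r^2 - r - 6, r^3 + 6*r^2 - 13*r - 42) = r^2 - r - 6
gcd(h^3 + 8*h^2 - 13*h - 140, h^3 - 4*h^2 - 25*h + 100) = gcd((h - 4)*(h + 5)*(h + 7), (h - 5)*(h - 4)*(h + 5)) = h^2 + h - 20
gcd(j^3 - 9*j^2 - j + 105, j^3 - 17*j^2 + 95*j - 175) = j^2 - 12*j + 35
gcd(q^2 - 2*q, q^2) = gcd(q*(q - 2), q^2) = q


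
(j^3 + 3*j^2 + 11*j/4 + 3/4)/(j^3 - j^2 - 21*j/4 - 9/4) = (j + 1)/(j - 3)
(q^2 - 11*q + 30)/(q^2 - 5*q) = (q - 6)/q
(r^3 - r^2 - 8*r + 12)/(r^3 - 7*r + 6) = (r - 2)/(r - 1)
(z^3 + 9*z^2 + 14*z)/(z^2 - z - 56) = z*(z + 2)/(z - 8)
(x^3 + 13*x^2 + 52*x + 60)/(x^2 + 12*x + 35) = (x^2 + 8*x + 12)/(x + 7)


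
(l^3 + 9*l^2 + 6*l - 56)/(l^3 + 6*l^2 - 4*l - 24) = (l^2 + 11*l + 28)/(l^2 + 8*l + 12)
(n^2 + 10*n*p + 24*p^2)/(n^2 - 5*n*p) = (n^2 + 10*n*p + 24*p^2)/(n*(n - 5*p))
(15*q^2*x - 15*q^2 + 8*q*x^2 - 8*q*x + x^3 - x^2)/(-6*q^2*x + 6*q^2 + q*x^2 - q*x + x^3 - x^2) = (5*q + x)/(-2*q + x)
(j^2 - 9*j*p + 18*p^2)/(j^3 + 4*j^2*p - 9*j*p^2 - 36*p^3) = (j - 6*p)/(j^2 + 7*j*p + 12*p^2)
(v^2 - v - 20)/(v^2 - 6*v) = (v^2 - v - 20)/(v*(v - 6))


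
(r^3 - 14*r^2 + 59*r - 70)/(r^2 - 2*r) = r - 12 + 35/r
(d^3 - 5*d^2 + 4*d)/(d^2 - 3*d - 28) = d*(-d^2 + 5*d - 4)/(-d^2 + 3*d + 28)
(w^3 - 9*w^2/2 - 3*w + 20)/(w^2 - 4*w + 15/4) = 2*(w^2 - 2*w - 8)/(2*w - 3)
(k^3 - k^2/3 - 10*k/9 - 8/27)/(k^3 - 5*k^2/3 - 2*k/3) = (9*k^2 - 6*k - 8)/(9*k*(k - 2))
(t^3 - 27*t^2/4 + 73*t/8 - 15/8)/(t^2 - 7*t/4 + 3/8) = t - 5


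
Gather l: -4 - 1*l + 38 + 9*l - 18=8*l + 16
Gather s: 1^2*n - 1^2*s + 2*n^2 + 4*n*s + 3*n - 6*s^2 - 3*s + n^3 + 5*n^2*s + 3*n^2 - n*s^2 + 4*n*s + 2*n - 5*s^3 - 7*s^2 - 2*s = n^3 + 5*n^2 + 6*n - 5*s^3 + s^2*(-n - 13) + s*(5*n^2 + 8*n - 6)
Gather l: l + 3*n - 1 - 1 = l + 3*n - 2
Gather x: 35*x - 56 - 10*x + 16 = 25*x - 40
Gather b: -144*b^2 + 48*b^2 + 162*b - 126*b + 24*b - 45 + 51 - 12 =-96*b^2 + 60*b - 6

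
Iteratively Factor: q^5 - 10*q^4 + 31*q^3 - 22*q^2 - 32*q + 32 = (q + 1)*(q^4 - 11*q^3 + 42*q^2 - 64*q + 32) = (q - 4)*(q + 1)*(q^3 - 7*q^2 + 14*q - 8) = (q - 4)^2*(q + 1)*(q^2 - 3*q + 2) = (q - 4)^2*(q - 1)*(q + 1)*(q - 2)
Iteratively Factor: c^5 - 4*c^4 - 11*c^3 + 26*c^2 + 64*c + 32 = (c + 2)*(c^4 - 6*c^3 + c^2 + 24*c + 16) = (c + 1)*(c + 2)*(c^3 - 7*c^2 + 8*c + 16) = (c + 1)^2*(c + 2)*(c^2 - 8*c + 16) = (c - 4)*(c + 1)^2*(c + 2)*(c - 4)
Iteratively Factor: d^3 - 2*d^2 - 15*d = (d + 3)*(d^2 - 5*d) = (d - 5)*(d + 3)*(d)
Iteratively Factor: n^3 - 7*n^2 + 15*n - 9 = (n - 3)*(n^2 - 4*n + 3) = (n - 3)*(n - 1)*(n - 3)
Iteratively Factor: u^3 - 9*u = (u)*(u^2 - 9) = u*(u + 3)*(u - 3)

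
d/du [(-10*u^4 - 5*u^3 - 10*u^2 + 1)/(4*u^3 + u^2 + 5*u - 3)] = (-40*u^6 - 20*u^5 - 115*u^4 + 70*u^3 - 17*u^2 + 58*u - 5)/(16*u^6 + 8*u^5 + 41*u^4 - 14*u^3 + 19*u^2 - 30*u + 9)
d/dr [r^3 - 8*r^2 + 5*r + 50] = 3*r^2 - 16*r + 5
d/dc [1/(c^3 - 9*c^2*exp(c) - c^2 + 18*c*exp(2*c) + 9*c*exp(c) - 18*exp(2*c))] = (9*c^2*exp(c) - 3*c^2 - 36*c*exp(2*c) + 9*c*exp(c) + 2*c + 18*exp(2*c) - 9*exp(c))/(c^3 - 9*c^2*exp(c) - c^2 + 18*c*exp(2*c) + 9*c*exp(c) - 18*exp(2*c))^2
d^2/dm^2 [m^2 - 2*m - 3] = 2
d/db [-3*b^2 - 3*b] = -6*b - 3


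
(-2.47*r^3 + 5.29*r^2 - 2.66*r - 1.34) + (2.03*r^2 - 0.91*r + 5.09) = -2.47*r^3 + 7.32*r^2 - 3.57*r + 3.75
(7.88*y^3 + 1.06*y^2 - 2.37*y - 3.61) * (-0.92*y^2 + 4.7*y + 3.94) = -7.2496*y^5 + 36.0608*y^4 + 38.2096*y^3 - 3.6414*y^2 - 26.3048*y - 14.2234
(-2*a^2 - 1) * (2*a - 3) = -4*a^3 + 6*a^2 - 2*a + 3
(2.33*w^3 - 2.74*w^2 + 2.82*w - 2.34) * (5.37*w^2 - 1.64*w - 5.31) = 12.5121*w^5 - 18.535*w^4 + 7.2647*w^3 - 2.6412*w^2 - 11.1366*w + 12.4254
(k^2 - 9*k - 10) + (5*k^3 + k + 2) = 5*k^3 + k^2 - 8*k - 8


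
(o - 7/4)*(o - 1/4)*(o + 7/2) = o^3 + 3*o^2/2 - 105*o/16 + 49/32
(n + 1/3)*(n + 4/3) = n^2 + 5*n/3 + 4/9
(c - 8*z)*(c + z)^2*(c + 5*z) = c^4 - c^3*z - 45*c^2*z^2 - 83*c*z^3 - 40*z^4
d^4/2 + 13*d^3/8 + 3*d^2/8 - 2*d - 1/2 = (d/2 + 1)*(d - 1)*(d + 1/4)*(d + 2)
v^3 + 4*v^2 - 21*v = v*(v - 3)*(v + 7)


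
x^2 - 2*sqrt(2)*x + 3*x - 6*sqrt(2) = (x + 3)*(x - 2*sqrt(2))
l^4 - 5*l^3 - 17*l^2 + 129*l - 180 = (l - 4)*(l - 3)^2*(l + 5)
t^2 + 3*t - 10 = (t - 2)*(t + 5)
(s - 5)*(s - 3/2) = s^2 - 13*s/2 + 15/2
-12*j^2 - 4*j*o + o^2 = (-6*j + o)*(2*j + o)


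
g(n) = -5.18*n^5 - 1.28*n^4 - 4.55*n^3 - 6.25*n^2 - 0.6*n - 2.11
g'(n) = -25.9*n^4 - 5.12*n^3 - 13.65*n^2 - 12.5*n - 0.6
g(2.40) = -557.38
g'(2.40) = -1039.30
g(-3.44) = 2427.27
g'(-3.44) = -3537.59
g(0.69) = -8.09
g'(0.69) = -23.28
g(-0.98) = 0.26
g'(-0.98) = -20.53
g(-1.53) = 36.89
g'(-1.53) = -137.02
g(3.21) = -2120.28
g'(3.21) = -3100.64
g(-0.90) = -1.10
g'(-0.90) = -13.67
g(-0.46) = -2.66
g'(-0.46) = 1.60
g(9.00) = -318102.61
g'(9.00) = -174881.13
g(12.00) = -1324263.55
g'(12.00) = -548025.96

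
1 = 1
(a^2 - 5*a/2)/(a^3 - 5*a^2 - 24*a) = (5/2 - a)/(-a^2 + 5*a + 24)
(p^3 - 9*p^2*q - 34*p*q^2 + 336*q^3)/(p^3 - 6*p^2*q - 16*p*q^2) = (p^2 - p*q - 42*q^2)/(p*(p + 2*q))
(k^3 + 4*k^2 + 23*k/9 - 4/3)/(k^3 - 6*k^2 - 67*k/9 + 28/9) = (k + 3)/(k - 7)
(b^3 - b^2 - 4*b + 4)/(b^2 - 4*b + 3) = (b^2 - 4)/(b - 3)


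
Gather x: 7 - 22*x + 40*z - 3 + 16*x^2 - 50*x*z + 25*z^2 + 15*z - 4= 16*x^2 + x*(-50*z - 22) + 25*z^2 + 55*z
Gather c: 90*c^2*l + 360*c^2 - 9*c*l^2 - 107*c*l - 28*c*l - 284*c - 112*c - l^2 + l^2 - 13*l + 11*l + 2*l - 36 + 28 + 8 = c^2*(90*l + 360) + c*(-9*l^2 - 135*l - 396)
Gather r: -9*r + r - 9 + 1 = -8*r - 8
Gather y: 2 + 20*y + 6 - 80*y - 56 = -60*y - 48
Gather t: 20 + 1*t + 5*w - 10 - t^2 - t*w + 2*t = -t^2 + t*(3 - w) + 5*w + 10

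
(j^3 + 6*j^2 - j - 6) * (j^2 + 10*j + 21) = j^5 + 16*j^4 + 80*j^3 + 110*j^2 - 81*j - 126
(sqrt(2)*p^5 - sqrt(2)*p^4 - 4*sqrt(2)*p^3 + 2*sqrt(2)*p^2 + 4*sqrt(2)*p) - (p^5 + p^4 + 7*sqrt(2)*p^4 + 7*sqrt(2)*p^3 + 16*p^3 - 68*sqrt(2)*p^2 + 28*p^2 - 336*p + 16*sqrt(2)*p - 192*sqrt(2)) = -p^5 + sqrt(2)*p^5 - 8*sqrt(2)*p^4 - p^4 - 16*p^3 - 11*sqrt(2)*p^3 - 28*p^2 + 70*sqrt(2)*p^2 - 12*sqrt(2)*p + 336*p + 192*sqrt(2)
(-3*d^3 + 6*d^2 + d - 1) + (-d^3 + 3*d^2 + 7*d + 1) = -4*d^3 + 9*d^2 + 8*d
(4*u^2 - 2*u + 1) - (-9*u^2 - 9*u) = 13*u^2 + 7*u + 1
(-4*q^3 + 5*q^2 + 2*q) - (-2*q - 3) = -4*q^3 + 5*q^2 + 4*q + 3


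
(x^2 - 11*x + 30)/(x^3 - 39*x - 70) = (-x^2 + 11*x - 30)/(-x^3 + 39*x + 70)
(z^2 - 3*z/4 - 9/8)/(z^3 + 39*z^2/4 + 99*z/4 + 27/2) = (z - 3/2)/(z^2 + 9*z + 18)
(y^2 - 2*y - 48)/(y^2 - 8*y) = (y + 6)/y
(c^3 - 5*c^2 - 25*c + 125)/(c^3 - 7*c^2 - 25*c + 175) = (c - 5)/(c - 7)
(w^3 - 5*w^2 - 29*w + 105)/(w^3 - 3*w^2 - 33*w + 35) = (w - 3)/(w - 1)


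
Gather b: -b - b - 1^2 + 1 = -2*b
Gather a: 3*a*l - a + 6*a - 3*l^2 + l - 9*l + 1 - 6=a*(3*l + 5) - 3*l^2 - 8*l - 5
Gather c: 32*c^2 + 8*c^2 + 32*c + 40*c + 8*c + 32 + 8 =40*c^2 + 80*c + 40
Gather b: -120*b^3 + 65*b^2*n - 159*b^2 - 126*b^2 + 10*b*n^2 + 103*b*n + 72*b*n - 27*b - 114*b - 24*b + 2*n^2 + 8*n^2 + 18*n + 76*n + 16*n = -120*b^3 + b^2*(65*n - 285) + b*(10*n^2 + 175*n - 165) + 10*n^2 + 110*n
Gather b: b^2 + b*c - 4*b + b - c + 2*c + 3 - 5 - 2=b^2 + b*(c - 3) + c - 4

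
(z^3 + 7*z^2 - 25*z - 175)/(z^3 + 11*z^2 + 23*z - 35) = (z - 5)/(z - 1)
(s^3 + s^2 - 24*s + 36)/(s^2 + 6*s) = s - 5 + 6/s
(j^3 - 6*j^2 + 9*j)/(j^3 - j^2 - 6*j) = (j - 3)/(j + 2)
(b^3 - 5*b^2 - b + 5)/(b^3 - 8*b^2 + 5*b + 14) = (b^2 - 6*b + 5)/(b^2 - 9*b + 14)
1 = 1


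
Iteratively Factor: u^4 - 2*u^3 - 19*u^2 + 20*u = (u + 4)*(u^3 - 6*u^2 + 5*u) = (u - 5)*(u + 4)*(u^2 - u) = u*(u - 5)*(u + 4)*(u - 1)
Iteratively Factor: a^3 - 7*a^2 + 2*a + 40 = (a - 5)*(a^2 - 2*a - 8) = (a - 5)*(a + 2)*(a - 4)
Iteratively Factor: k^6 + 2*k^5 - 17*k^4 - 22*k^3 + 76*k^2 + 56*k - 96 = (k + 4)*(k^5 - 2*k^4 - 9*k^3 + 14*k^2 + 20*k - 24) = (k - 1)*(k + 4)*(k^4 - k^3 - 10*k^2 + 4*k + 24) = (k - 1)*(k + 2)*(k + 4)*(k^3 - 3*k^2 - 4*k + 12) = (k - 3)*(k - 1)*(k + 2)*(k + 4)*(k^2 - 4) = (k - 3)*(k - 1)*(k + 2)^2*(k + 4)*(k - 2)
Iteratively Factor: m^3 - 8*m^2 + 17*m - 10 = (m - 5)*(m^2 - 3*m + 2) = (m - 5)*(m - 1)*(m - 2)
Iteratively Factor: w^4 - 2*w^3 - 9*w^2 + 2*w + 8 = (w + 1)*(w^3 - 3*w^2 - 6*w + 8) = (w - 4)*(w + 1)*(w^2 + w - 2) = (w - 4)*(w - 1)*(w + 1)*(w + 2)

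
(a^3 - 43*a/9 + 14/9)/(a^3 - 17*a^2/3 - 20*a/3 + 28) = (a - 1/3)/(a - 6)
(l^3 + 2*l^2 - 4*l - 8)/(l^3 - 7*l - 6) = (l^2 - 4)/(l^2 - 2*l - 3)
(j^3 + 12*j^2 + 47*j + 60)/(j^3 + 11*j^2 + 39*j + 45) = (j + 4)/(j + 3)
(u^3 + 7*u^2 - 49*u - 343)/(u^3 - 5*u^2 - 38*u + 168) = (u^2 + 14*u + 49)/(u^2 + 2*u - 24)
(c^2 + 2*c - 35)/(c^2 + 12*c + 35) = (c - 5)/(c + 5)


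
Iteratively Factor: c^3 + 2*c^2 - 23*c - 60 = (c + 3)*(c^2 - c - 20) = (c + 3)*(c + 4)*(c - 5)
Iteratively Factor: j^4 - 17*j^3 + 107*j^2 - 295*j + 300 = (j - 4)*(j^3 - 13*j^2 + 55*j - 75) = (j - 4)*(j - 3)*(j^2 - 10*j + 25) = (j - 5)*(j - 4)*(j - 3)*(j - 5)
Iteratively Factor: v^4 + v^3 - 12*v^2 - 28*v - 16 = (v + 2)*(v^3 - v^2 - 10*v - 8) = (v - 4)*(v + 2)*(v^2 + 3*v + 2) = (v - 4)*(v + 1)*(v + 2)*(v + 2)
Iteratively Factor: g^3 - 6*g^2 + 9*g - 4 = (g - 4)*(g^2 - 2*g + 1) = (g - 4)*(g - 1)*(g - 1)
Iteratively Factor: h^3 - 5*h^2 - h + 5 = (h + 1)*(h^2 - 6*h + 5) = (h - 1)*(h + 1)*(h - 5)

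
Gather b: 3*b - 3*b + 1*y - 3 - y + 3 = 0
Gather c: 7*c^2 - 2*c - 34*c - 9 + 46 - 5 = 7*c^2 - 36*c + 32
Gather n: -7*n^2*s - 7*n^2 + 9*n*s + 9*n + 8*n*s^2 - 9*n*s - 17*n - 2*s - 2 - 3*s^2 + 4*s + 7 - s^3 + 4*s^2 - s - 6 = n^2*(-7*s - 7) + n*(8*s^2 - 8) - s^3 + s^2 + s - 1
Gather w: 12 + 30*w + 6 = 30*w + 18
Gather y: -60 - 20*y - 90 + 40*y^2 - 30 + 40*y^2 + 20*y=80*y^2 - 180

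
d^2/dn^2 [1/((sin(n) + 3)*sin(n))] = (-4*sin(n) - 9 - 3/sin(n) + 18/sin(n)^2 + 18/sin(n)^3)/(sin(n) + 3)^3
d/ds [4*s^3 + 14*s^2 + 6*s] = 12*s^2 + 28*s + 6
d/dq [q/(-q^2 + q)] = (q - 1)^(-2)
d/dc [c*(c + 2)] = 2*c + 2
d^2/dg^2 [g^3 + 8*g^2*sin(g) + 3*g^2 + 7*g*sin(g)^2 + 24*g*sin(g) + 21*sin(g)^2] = -8*g^2*sin(g) - 24*g*sin(g) + 32*g*cos(g) + 14*g*cos(2*g) + 6*g + 16*sin(g) + 14*sin(2*g) + 48*cos(g) + 42*cos(2*g) + 6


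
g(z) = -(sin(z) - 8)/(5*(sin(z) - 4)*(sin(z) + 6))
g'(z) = (sin(z) - 8)*cos(z)/(5*(sin(z) - 4)*(sin(z) + 6)^2) + (sin(z) - 8)*cos(z)/(5*(sin(z) - 4)^2*(sin(z) + 6)) - cos(z)/(5*(sin(z) - 4)*(sin(z) + 6)) = (sin(z)^2 - 16*sin(z) + 8)*cos(z)/(5*(sin(z) - 4)^2*(sin(z) + 6)^2)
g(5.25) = -0.07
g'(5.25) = 0.00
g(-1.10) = -0.07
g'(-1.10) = 0.00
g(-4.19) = -0.07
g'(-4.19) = 0.00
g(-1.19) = -0.07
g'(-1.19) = 0.00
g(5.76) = -0.07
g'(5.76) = 0.00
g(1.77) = -0.07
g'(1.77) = 0.00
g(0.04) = -0.07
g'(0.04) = 0.00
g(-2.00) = -0.07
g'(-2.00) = -0.00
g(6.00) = -0.07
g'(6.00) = 0.00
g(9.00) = -0.07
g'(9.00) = 0.00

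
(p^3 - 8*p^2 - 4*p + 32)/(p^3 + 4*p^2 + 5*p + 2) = (p^2 - 10*p + 16)/(p^2 + 2*p + 1)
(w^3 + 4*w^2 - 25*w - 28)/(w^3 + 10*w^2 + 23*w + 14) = (w - 4)/(w + 2)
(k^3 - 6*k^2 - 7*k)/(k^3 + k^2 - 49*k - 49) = k/(k + 7)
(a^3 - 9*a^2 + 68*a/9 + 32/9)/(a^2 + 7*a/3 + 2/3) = (3*a^2 - 28*a + 32)/(3*(a + 2))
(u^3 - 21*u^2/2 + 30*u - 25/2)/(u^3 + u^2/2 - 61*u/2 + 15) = (u - 5)/(u + 6)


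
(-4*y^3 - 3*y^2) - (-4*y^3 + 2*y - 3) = -3*y^2 - 2*y + 3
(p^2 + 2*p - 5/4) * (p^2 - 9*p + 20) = p^4 - 7*p^3 + 3*p^2/4 + 205*p/4 - 25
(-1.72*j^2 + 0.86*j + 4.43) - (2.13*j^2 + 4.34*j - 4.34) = -3.85*j^2 - 3.48*j + 8.77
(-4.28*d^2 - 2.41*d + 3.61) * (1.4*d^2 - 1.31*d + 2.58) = -5.992*d^4 + 2.2328*d^3 - 2.8313*d^2 - 10.9469*d + 9.3138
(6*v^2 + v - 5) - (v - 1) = 6*v^2 - 4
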